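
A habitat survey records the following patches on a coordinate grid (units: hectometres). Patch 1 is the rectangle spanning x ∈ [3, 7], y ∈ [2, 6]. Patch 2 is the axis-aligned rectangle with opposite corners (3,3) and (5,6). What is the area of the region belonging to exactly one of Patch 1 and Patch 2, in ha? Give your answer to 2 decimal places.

10.00

|Patch 1∩Patch 2|: x∈[3,5], y∈[3,6] → 2·3 = 6.
|Patch 1 △ Patch 2| = |Patch 1| + |Patch 2| − 2·|Patch 1∩Patch 2| = 16 + 6 − 12 = 10.00.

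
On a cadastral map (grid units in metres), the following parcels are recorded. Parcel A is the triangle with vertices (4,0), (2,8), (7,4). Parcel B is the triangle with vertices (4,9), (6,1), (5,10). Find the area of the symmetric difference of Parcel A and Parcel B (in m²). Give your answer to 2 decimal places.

18.50

|Parcel A| = 16, |Parcel B| = 5, |Parcel A∩Parcel B| = 1.2498.
|Parcel A △ Parcel B| = |Parcel A| + |Parcel B| − 2·|Parcel A∩Parcel B| = 16 + 5 − 2.4995 = 18.50.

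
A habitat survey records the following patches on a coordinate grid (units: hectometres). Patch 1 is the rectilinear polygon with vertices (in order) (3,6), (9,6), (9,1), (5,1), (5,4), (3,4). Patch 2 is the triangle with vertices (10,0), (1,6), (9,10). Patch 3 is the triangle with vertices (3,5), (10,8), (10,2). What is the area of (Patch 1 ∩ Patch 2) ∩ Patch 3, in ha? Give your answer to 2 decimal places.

12.55

The region (Patch 1 ∩ Patch 2) ∩ Patch 3 is the polygon with vertices (9,2.429), (3,5), (5.333,6), (9,6).
By the shoelace formula its area is 12.55.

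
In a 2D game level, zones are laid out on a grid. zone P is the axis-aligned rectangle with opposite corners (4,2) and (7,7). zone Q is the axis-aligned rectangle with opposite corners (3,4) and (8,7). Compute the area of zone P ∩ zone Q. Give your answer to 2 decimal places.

9.00

|zone P∩zone Q|: x∈[4,7], y∈[4,7] → 3·3 = 9.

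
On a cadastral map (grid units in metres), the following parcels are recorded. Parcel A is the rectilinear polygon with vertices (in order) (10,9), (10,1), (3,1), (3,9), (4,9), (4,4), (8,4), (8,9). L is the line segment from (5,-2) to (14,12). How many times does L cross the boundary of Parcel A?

2

The segment meets the boundary at (10,5.778), (6.929,1).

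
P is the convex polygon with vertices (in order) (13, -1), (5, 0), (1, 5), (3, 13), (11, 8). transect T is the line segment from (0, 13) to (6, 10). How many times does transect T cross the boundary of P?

The segment meets the boundary at (2.667,11.667).

1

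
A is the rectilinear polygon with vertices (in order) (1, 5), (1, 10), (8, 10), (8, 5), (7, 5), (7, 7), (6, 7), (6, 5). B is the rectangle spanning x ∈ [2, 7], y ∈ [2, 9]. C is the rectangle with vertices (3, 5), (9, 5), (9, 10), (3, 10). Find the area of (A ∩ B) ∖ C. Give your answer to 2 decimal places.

4.00

|A ∩ B| = 18.
|(A ∩ B) ∩ C| = 14.
|(A ∩ B) ∖ C| = 18 − 14 = 4.00.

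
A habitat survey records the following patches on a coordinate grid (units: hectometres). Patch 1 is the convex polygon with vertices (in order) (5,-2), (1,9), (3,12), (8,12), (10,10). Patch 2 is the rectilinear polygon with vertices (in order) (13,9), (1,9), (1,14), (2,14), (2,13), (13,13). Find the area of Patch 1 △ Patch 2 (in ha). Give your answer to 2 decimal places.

|Patch 1| = 69, |Patch 2| = 49, |Patch 1∩Patch 2| = 21.7917.
|Patch 1 △ Patch 2| = |Patch 1| + |Patch 2| − 2·|Patch 1∩Patch 2| = 69 + 49 − 43.5833 = 74.42.

74.42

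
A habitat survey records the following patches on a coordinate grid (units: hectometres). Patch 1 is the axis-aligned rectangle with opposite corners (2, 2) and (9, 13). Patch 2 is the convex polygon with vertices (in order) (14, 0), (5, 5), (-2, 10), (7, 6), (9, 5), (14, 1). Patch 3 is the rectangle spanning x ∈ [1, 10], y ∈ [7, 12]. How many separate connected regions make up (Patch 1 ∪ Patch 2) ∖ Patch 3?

3

(Patch 1 ∪ Patch 2) ∖ Patch 3 splits into 3 disjoint pieces (area 43.0556, area 1.2143, area 7).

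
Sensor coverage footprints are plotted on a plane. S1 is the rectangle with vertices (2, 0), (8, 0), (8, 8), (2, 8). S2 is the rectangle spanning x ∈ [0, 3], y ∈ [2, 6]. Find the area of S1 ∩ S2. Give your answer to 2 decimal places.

4.00

|S1∩S2|: x∈[2,3], y∈[2,6] → 1·4 = 4.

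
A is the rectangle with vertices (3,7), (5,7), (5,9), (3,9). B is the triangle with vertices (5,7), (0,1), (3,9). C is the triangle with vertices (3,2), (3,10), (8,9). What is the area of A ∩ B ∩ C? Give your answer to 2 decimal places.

2.00

The intersection is the polygon with vertices (3,9), (5,7), (3,7).
By the shoelace formula its area is 2.00.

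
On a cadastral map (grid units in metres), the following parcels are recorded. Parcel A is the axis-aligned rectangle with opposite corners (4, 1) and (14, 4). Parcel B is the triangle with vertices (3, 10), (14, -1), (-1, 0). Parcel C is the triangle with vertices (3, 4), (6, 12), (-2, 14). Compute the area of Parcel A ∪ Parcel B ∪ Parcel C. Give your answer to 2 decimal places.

113.59

By inclusion–exclusion:
Individual areas: |Parcel A| = 30, |Parcel B| = 77, |Parcel C| = 35.
|Parcel A∩Parcel B| = 19.5.
|Parcel A∩Parcel C| = 0.
|Parcel B∩Parcel C| = 8.9091.
|Parcel A∩Parcel B∩Parcel C| = 0.
|Parcel A ∪ Parcel B ∪ Parcel C| = 142 − 28.4091 + 0 = 113.59.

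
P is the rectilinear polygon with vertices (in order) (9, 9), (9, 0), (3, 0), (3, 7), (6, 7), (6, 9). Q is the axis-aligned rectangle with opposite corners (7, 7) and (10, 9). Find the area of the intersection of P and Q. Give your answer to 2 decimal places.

4.00

The intersection is the polygon with vertices (9,7), (7,7), (7,9), (9,9).
By the shoelace formula its area is 4.00.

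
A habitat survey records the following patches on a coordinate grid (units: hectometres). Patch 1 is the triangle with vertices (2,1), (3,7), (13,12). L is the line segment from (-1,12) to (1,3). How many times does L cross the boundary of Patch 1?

0

The segment lies entirely outside Patch 1 and never meets its boundary.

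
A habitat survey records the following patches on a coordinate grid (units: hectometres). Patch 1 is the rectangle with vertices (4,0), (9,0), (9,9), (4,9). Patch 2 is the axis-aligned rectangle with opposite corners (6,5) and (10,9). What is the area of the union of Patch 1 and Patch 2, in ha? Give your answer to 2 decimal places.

By inclusion–exclusion:
Individual areas: |Patch 1| = 45, |Patch 2| = 16.
|Patch 1∩Patch 2|: x∈[6,9], y∈[5,9] → 3·4 = 12.
|Patch 1 ∪ Patch 2| = 61 − 12 = 49.00.

49.00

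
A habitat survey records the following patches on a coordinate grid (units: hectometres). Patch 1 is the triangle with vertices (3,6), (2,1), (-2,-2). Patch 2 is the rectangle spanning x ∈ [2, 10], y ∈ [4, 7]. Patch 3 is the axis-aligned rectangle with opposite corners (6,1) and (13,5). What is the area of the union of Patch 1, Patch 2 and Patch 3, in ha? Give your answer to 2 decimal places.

55.70

By inclusion–exclusion:
Individual areas: |Patch 1| = 8.5, |Patch 2| = 24, |Patch 3| = 28.
|Patch 1∩Patch 2| = 0.8.
|Patch 1∩Patch 3| = 0.
|Patch 2∩Patch 3|: x∈[6,10], y∈[4,5] → 4·1 = 4.
|Patch 1∩Patch 2∩Patch 3| = 0.
|Patch 1 ∪ Patch 2 ∪ Patch 3| = 60.5 − 4.8 + 0 = 55.70.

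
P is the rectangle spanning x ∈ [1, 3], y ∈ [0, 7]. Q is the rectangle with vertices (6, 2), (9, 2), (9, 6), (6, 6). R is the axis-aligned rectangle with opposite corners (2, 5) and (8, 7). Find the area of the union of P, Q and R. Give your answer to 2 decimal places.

34.00

By inclusion–exclusion:
Individual areas: |P| = 14, |Q| = 12, |R| = 12.
|P∩Q| = 0 (no overlap).
|P∩R|: x∈[2,3], y∈[5,7] → 1·2 = 2.
|Q∩R|: x∈[6,8], y∈[5,6] → 2·1 = 2.
|P∩Q∩R| = 0.
|P ∪ Q ∪ R| = 38 − 4 + 0 = 34.00.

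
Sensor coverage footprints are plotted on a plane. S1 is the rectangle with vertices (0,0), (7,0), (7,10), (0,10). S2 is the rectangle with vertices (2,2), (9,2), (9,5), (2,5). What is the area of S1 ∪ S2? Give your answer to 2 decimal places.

By inclusion–exclusion:
Individual areas: |S1| = 70, |S2| = 21.
|S1∩S2|: x∈[2,7], y∈[2,5] → 5·3 = 15.
|S1 ∪ S2| = 91 − 15 = 76.00.

76.00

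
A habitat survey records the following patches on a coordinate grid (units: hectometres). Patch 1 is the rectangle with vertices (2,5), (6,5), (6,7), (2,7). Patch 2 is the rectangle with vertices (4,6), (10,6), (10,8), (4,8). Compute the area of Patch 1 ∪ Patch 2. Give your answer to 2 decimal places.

18.00

By inclusion–exclusion:
Individual areas: |Patch 1| = 8, |Patch 2| = 12.
|Patch 1∩Patch 2|: x∈[4,6], y∈[6,7] → 2·1 = 2.
|Patch 1 ∪ Patch 2| = 20 − 2 = 18.00.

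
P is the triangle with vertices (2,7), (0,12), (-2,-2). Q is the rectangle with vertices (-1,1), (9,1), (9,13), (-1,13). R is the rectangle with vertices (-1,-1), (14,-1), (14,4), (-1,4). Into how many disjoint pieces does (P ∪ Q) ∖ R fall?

(P ∪ Q) ∖ R is a single connected region.

1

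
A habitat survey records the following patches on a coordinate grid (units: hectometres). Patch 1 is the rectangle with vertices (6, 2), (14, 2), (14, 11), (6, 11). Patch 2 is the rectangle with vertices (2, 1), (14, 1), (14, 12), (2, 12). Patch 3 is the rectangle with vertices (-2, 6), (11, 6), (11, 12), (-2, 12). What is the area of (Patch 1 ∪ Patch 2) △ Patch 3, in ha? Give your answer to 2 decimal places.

102.00

|Patch 1 ∪ Patch 2| = 132.
|(Patch 1 ∪ Patch 2) ∩ Patch 3| = 54.
|(Patch 1 ∪ Patch 2) △ Patch 3| = 132 + 78 − 108 = 102.00.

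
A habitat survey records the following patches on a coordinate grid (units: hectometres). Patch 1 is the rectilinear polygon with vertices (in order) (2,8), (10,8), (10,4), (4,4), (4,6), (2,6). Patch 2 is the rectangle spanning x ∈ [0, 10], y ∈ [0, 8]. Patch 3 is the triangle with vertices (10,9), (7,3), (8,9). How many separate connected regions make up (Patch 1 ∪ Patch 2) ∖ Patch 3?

(Patch 1 ∪ Patch 2) ∖ Patch 3 is a single connected region.

1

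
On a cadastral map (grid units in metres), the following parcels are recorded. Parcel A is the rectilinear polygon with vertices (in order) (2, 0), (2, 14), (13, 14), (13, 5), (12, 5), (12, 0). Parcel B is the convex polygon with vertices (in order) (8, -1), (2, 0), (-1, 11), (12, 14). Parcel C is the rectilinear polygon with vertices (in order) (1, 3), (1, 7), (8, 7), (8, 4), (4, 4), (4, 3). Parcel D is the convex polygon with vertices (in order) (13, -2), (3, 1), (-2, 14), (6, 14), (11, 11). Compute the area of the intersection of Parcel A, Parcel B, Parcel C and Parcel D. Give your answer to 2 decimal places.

The intersection is the polygon with vertices (8,7), (8,4), (4,4), (4,3), (2.231,3), (2,3.6), (2,7).
By the shoelace formula its area is 19.93.

19.93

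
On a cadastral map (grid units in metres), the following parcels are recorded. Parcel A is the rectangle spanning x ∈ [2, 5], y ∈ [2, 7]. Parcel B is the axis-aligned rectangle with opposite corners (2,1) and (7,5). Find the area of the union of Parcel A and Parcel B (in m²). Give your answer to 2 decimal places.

26.00

By inclusion–exclusion:
Individual areas: |Parcel A| = 15, |Parcel B| = 20.
|Parcel A∩Parcel B|: x∈[2,5], y∈[2,5] → 3·3 = 9.
|Parcel A ∪ Parcel B| = 35 − 9 = 26.00.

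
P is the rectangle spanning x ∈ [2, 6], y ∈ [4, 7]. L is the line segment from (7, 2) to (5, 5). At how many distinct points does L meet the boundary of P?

The segment meets the boundary at (5.667,4).

1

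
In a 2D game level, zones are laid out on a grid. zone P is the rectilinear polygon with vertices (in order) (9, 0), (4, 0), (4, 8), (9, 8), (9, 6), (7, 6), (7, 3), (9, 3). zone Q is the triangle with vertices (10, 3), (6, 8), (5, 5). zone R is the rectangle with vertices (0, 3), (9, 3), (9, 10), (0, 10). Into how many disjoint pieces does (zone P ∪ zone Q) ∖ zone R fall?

(zone P ∪ zone Q) ∖ zone R splits into 2 disjoint pieces (area 15, area 0.425).

2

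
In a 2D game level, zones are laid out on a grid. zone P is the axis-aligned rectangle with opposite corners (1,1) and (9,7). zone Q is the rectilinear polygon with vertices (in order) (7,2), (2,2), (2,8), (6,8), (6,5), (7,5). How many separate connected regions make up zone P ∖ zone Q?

1

zone P ∖ zone Q is a single connected region.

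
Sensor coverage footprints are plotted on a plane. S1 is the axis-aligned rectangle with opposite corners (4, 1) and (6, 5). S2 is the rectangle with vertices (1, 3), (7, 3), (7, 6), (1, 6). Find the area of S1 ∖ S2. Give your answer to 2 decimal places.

4.00

|S1∩S2|: x∈[4,6], y∈[3,5] → 2·2 = 4.
|S1| = 8.
|S1 ∖ S2| = |S1| − |S1∩S2| = 8 − 4 = 4.00.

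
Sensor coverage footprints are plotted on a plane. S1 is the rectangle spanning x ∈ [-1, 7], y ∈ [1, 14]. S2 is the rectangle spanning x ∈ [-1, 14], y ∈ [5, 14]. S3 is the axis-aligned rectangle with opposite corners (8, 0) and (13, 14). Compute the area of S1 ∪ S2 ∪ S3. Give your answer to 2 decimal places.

By inclusion–exclusion:
Individual areas: |S1| = 104, |S2| = 135, |S3| = 70.
|S1∩S2|: x∈[-1,7], y∈[5,14] → 8·9 = 72.
|S1∩S3| = 0 (no overlap).
|S2∩S3|: x∈[8,13], y∈[5,14] → 5·9 = 45.
|S1∩S2∩S3| = 0.
|S1 ∪ S2 ∪ S3| = 309 − 117 + 0 = 192.00.

192.00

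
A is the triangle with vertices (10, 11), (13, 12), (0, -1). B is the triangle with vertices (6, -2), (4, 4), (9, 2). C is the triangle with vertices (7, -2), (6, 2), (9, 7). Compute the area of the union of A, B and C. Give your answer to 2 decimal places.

By inclusion–exclusion:
Individual areas: |A| = 13, |B| = 13, |C| = 8.5.
|A∩B| = 0.2244.
|A∩C| = 0.
|B∩C| = 4.5553.
|A∩B∩C| = 0.
|A ∪ B ∪ C| = 34.5 − 4.7797 + 0 = 29.72.

29.72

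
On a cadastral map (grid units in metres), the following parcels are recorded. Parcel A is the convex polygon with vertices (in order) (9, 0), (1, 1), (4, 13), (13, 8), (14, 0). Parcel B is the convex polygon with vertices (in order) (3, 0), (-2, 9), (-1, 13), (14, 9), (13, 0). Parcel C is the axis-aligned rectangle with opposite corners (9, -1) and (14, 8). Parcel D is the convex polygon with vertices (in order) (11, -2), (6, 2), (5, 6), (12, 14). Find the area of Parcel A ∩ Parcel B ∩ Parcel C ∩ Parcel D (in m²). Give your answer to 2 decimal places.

The intersection is the polygon with vertices (9,0), (9,8), (11.625,8), (11.125,0).
By the shoelace formula its area is 19.00.

19.00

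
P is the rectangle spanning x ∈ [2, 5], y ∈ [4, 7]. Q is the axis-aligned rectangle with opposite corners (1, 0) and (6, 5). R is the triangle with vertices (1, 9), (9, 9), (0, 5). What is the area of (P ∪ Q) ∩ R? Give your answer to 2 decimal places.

1.39

The region (P ∪ Q) ∩ R is the polygon with vertices (4.5,7), (2,5.889), (2,7).
By the shoelace formula its area is 1.39.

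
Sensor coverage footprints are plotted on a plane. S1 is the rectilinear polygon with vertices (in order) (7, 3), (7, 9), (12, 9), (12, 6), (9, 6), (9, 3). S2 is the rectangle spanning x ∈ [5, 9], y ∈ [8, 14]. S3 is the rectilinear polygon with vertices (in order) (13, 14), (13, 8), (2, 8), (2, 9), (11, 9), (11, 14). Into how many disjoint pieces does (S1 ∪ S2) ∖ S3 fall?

(S1 ∪ S2) ∖ S3 splits into 2 disjoint pieces (area 20, area 16).

2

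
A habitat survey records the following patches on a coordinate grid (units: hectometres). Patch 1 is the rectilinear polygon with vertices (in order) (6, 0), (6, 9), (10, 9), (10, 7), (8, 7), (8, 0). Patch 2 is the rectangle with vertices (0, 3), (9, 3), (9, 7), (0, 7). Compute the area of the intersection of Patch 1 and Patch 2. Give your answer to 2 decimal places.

8.00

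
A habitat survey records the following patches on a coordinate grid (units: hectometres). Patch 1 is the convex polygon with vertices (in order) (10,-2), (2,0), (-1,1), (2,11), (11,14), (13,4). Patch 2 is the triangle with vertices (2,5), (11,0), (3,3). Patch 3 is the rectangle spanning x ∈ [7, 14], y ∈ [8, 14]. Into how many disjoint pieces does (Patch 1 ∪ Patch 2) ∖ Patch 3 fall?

1

(Patch 1 ∪ Patch 2) ∖ Patch 3 is a single connected region.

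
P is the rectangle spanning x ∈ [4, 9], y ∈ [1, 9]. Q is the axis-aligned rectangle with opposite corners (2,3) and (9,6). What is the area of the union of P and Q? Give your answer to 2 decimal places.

By inclusion–exclusion:
Individual areas: |P| = 40, |Q| = 21.
|P∩Q|: x∈[4,9], y∈[3,6] → 5·3 = 15.
|P ∪ Q| = 61 − 15 = 46.00.

46.00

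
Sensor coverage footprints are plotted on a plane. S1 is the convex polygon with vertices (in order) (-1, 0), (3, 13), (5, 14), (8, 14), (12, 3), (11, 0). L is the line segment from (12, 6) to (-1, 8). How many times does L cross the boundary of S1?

The segment meets the boundary at (1.35,7.638), (10.844,6.178).

2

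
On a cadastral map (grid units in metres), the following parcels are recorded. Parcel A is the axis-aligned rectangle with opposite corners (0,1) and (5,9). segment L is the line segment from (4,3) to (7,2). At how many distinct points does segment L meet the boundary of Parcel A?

1

The segment meets the boundary at (5,2.667).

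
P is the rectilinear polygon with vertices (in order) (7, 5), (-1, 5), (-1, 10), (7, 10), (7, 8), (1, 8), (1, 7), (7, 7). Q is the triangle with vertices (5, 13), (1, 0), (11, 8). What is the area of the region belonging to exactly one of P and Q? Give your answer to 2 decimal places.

53.46

|P| = 34, |Q| = 49, |P∩Q| = 14.7692.
|P △ Q| = |P| + |Q| − 2·|P∩Q| = 34 + 49 − 29.5385 = 53.46.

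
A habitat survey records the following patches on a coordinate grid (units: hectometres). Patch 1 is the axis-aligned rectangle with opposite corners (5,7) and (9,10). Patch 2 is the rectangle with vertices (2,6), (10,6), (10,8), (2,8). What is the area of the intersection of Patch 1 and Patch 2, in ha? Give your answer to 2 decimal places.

4.00

|Patch 1∩Patch 2|: x∈[5,9], y∈[7,8] → 4·1 = 4.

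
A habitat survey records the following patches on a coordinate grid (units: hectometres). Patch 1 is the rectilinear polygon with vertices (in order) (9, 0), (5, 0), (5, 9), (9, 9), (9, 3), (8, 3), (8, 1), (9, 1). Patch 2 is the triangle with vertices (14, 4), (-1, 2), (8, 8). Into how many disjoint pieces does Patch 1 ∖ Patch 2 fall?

2

Patch 1 ∖ Patch 2 splits into 2 disjoint pieces (area 10.2667, area 7.3333).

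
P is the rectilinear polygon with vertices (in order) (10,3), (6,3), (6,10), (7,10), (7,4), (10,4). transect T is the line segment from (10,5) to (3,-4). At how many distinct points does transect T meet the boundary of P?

2

The segment meets the boundary at (8.444,3), (9.222,4).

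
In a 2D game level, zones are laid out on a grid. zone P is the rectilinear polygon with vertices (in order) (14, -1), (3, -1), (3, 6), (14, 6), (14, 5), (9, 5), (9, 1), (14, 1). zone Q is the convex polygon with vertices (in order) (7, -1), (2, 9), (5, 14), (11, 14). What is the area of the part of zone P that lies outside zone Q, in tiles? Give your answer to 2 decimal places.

|zone P| = 57, |zone P∩zone Q| = 18.7833.
|zone P ∖ zone Q| = |zone P| − |zone P∩zone Q| = 57 − 18.7833 = 38.22.

38.22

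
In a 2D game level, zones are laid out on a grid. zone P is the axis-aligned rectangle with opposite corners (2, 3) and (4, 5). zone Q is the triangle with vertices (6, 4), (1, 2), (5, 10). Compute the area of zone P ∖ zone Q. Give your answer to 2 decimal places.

|zone P| = 4, |zone P∩zone Q| = 3.7.
|zone P ∖ zone Q| = |zone P| − |zone P∩zone Q| = 4 − 3.7 = 0.30.

0.30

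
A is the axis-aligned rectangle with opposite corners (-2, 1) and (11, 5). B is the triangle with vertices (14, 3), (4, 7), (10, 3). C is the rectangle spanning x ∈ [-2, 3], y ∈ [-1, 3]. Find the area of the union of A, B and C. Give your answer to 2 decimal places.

65.80

By inclusion–exclusion:
Individual areas: |A| = 52, |B| = 8, |C| = 20.
|A∩B| = 4.2.
|A∩C|: x∈[-2,3], y∈[1,3] → 5·2 = 10.
|B∩C| = 0.
|A∩B∩C| = 0.
|A ∪ B ∪ C| = 80 − 14.2 + 0 = 65.80.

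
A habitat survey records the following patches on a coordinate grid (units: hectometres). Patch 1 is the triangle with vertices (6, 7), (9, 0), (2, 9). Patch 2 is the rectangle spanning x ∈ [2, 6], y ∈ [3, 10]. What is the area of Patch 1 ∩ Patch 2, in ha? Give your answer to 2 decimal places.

The intersection is the polygon with vertices (2,9), (6,7), (6,3.857).
By the shoelace formula its area is 6.29.

6.29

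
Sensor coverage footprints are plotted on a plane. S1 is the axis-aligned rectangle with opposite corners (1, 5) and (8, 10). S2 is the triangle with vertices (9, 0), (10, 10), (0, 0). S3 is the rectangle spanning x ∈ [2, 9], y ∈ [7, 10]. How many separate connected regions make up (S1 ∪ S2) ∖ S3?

(S1 ∪ S2) ∖ S3 is a single connected region.

1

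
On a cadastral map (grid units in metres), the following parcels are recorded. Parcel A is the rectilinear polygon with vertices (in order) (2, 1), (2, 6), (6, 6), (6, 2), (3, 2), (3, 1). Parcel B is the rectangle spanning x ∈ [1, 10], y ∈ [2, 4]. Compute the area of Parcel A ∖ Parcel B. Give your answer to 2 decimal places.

9.00

|Parcel A| = 17, |Parcel A∩Parcel B| = 8.
|Parcel A ∖ Parcel B| = |Parcel A| − |Parcel A∩Parcel B| = 17 − 8 = 9.00.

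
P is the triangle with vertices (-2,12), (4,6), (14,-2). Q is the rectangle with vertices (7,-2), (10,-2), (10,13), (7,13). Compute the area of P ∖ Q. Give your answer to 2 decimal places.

4.76

|P| = 6, |P∩Q| = 1.2375.
|P ∖ Q| = |P| − |P∩Q| = 6 − 1.2375 = 4.76.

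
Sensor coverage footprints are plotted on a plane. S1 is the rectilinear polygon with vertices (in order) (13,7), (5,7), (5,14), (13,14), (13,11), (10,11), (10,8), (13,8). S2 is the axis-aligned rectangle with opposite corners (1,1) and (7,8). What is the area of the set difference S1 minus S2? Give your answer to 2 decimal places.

|S1| = 47, |S1∩S2| = 2.
|S1 ∖ S2| = |S1| − |S1∩S2| = 47 − 2 = 45.00.

45.00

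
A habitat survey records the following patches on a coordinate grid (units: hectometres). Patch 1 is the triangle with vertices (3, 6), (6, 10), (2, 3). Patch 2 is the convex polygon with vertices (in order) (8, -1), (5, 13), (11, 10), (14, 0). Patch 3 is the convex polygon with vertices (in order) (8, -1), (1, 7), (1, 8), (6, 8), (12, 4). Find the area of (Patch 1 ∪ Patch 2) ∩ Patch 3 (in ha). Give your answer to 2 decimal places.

24.40

|Patch 1 ∪ Patch 2| = 71.485.
|(Patch 1 ∪ Patch 2) ∩ Patch 3| = 24.40.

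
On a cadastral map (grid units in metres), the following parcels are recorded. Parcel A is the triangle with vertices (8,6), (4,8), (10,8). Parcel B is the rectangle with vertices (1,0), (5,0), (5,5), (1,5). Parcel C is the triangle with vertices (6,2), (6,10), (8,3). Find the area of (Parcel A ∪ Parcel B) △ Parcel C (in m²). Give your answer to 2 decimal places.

32.14

|Parcel A ∪ Parcel B| = 26.
|(Parcel A ∪ Parcel B) ∩ Parcel C| = 0.9286.
|(Parcel A ∪ Parcel B) △ Parcel C| = 26 + 8 − 1.8571 = 32.14.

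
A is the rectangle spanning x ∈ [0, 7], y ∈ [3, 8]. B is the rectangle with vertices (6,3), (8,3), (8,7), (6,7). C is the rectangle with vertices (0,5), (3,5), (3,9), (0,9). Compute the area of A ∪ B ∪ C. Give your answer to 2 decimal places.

By inclusion–exclusion:
Individual areas: |A| = 35, |B| = 8, |C| = 12.
|A∩B|: x∈[6,7], y∈[3,7] → 1·4 = 4.
|A∩C|: x∈[0,3], y∈[5,8] → 3·3 = 9.
|B∩C| = 0 (no overlap).
|A∩B∩C| = 0.
|A ∪ B ∪ C| = 55 − 13 + 0 = 42.00.

42.00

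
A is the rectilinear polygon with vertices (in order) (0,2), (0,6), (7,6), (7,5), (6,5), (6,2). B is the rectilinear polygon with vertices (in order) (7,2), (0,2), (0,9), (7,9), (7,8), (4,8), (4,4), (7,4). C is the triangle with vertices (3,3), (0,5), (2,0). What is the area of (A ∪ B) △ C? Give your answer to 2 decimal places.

39.43

|A ∪ B| = 42.
|(A ∪ B) ∩ C| = 4.0333.
|(A ∪ B) △ C| = 42 + 5.5 − 8.0667 = 39.43.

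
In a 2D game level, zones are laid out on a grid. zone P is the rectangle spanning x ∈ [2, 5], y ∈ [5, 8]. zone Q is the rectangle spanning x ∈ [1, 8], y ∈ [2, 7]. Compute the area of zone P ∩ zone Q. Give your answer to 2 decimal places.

6.00

|zone P∩zone Q|: x∈[2,5], y∈[5,7] → 3·2 = 6.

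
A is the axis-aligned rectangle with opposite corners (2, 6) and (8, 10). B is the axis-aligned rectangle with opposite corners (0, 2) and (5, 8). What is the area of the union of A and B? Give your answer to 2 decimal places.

48.00

By inclusion–exclusion:
Individual areas: |A| = 24, |B| = 30.
|A∩B|: x∈[2,5], y∈[6,8] → 3·2 = 6.
|A ∪ B| = 54 − 6 = 48.00.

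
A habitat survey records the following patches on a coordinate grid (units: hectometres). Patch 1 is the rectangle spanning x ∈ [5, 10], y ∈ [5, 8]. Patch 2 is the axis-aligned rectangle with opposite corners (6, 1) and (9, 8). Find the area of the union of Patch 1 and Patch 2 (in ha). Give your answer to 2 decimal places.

By inclusion–exclusion:
Individual areas: |Patch 1| = 15, |Patch 2| = 21.
|Patch 1∩Patch 2|: x∈[6,9], y∈[5,8] → 3·3 = 9.
|Patch 1 ∪ Patch 2| = 36 − 9 = 27.00.

27.00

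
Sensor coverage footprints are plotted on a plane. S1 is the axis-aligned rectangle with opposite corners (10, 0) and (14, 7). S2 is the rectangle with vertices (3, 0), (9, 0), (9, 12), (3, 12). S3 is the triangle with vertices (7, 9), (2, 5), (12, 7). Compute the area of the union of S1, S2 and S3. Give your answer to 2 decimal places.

By inclusion–exclusion:
Individual areas: |S1| = 28, |S2| = 72, |S3| = 15.
|S1∩S2| = 0 (no overlap).
|S1∩S3| = 0.4.
|S2∩S3| = 12.
|S1∩S2∩S3| = 0.
|S1 ∪ S2 ∪ S3| = 115 − 12.4 + 0 = 102.60.

102.60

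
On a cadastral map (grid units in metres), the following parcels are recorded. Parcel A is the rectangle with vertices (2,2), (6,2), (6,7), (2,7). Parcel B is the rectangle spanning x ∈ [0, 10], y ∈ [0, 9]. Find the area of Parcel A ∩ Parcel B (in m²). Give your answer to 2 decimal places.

|Parcel A∩Parcel B|: x∈[2,6], y∈[2,7] → 4·5 = 20.

20.00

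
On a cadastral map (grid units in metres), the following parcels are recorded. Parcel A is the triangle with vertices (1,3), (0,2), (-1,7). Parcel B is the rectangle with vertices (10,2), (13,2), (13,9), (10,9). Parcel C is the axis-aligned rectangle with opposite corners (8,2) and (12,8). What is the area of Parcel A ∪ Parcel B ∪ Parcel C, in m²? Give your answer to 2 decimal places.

By inclusion–exclusion:
Individual areas: |Parcel A| = 3, |Parcel B| = 21, |Parcel C| = 24.
|Parcel A∩Parcel B| = 0.
|Parcel A∩Parcel C| = 0.
|Parcel B∩Parcel C|: x∈[10,12], y∈[2,8] → 2·6 = 12.
|Parcel A∩Parcel B∩Parcel C| = 0.
|Parcel A ∪ Parcel B ∪ Parcel C| = 48 − 12 + 0 = 36.00.

36.00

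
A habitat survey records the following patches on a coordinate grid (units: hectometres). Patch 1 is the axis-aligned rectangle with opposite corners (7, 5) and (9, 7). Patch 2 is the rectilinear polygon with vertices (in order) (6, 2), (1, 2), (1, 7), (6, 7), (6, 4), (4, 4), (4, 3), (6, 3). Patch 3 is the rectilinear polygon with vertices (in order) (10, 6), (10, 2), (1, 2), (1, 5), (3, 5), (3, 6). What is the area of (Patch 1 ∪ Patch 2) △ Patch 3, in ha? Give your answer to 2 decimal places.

25.00

|Patch 1 ∪ Patch 2| = 27.
|(Patch 1 ∪ Patch 2) ∩ Patch 3| = 18.
|(Patch 1 ∪ Patch 2) △ Patch 3| = 27 + 34 − 36 = 25.00.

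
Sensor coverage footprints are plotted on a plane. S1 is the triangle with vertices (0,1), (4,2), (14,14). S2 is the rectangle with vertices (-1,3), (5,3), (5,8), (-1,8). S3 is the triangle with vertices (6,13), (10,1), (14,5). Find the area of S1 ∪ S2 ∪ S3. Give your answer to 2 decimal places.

74.71

By inclusion–exclusion:
Individual areas: |S1| = 19, |S2| = 30, |S3| = 32.
|S1∩S2| = 3.7443.
|S1∩S3| = 2.5498.
|S2∩S3| = 0.
|S1∩S2∩S3| = 0.
|S1 ∪ S2 ∪ S3| = 81 − 6.2941 + 0 = 74.71.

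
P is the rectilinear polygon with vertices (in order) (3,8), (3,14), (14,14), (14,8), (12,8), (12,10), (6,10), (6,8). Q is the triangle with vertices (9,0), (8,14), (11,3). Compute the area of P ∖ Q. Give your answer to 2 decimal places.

|P| = 54, |P∩Q| = 1.6104.
|P ∖ Q| = |P| − |P∩Q| = 54 − 1.6104 = 52.39.

52.39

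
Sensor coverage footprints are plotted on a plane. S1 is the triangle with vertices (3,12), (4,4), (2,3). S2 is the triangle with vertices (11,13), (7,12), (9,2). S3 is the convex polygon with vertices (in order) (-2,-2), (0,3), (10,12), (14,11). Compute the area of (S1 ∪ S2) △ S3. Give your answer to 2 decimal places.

50.10

|S1 ∪ S2| = 29.5.
|(S1 ∪ S2) ∩ S3| = 14.7014.
|(S1 ∪ S2) △ S3| = 29.5 + 50 − 29.4027 = 50.10.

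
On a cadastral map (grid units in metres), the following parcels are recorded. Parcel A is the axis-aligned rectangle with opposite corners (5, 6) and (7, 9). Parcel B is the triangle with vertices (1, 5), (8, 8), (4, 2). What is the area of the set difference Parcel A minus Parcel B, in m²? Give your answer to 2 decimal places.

|Parcel A| = 6, |Parcel A∩Parcel B| = 2.2024.
|Parcel A ∖ Parcel B| = |Parcel A| − |Parcel A∩Parcel B| = 6 − 2.2024 = 3.80.

3.80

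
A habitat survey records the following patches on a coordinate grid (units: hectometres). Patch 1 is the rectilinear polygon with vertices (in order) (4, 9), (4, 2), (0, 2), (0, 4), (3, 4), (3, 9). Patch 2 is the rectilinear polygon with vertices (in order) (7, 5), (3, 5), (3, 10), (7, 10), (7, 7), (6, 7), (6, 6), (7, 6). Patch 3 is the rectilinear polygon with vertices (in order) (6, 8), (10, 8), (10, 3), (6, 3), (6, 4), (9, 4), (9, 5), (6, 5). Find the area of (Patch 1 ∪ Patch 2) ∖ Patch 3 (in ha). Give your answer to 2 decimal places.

|Patch 1 ∪ Patch 2| = 28.
|(Patch 1 ∪ Patch 2) ∩ Patch 3| = 2.
|(Patch 1 ∪ Patch 2) ∖ Patch 3| = 28 − 2 = 26.00.

26.00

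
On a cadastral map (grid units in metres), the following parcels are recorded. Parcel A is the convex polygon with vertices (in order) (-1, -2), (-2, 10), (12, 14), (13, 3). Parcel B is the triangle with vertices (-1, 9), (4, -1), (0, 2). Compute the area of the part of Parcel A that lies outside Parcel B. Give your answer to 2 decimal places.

153.15

|Parcel A| = 165.5, |Parcel A∩Parcel B| = 12.3522.
|Parcel A ∖ Parcel B| = |Parcel A| − |Parcel A∩Parcel B| = 165.5 − 12.3522 = 153.15.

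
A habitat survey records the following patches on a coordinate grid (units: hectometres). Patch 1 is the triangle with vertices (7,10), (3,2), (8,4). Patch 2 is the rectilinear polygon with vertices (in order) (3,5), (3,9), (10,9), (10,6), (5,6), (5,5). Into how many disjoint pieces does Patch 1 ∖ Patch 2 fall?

Patch 1 ∖ Patch 2 splits into 2 disjoint pieces (area 0.3333, area 10.4167).

2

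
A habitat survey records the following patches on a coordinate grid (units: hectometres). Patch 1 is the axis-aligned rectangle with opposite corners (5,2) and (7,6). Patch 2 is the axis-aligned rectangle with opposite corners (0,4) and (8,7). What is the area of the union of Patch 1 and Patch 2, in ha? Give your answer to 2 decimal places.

28.00

By inclusion–exclusion:
Individual areas: |Patch 1| = 8, |Patch 2| = 24.
|Patch 1∩Patch 2|: x∈[5,7], y∈[4,6] → 2·2 = 4.
|Patch 1 ∪ Patch 2| = 32 − 4 = 28.00.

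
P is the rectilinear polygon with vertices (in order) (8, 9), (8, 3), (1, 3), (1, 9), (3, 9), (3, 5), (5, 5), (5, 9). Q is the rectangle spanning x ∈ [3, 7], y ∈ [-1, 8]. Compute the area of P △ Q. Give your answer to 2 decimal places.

42.00

|P| = 34, |Q| = 36, |P∩Q| = 14.
|P △ Q| = |P| + |Q| − 2·|P∩Q| = 34 + 36 − 28 = 42.00.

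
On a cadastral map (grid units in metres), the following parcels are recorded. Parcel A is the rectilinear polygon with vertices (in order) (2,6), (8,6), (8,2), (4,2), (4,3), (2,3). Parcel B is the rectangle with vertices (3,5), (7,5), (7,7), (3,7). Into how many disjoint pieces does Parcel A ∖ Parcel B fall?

1

Parcel A ∖ Parcel B is a single connected region.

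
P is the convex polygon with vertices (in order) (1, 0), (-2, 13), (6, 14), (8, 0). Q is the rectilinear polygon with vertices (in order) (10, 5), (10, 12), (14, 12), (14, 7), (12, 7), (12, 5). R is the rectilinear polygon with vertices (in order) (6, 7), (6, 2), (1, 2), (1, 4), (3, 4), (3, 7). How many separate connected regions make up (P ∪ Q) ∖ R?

(P ∪ Q) ∖ R splits into 2 disjoint pieces (area 83.5, area 24).

2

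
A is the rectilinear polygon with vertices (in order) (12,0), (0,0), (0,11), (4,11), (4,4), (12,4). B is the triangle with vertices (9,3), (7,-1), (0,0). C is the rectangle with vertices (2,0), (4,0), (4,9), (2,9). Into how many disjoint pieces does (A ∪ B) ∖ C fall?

1

(A ∪ B) ∖ C is a single connected region.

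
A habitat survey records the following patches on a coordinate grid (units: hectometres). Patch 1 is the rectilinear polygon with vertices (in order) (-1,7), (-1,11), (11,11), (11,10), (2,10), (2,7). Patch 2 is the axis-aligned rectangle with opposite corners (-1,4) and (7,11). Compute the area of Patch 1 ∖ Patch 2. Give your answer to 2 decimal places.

|Patch 1| = 21, |Patch 1∩Patch 2| = 17.
|Patch 1 ∖ Patch 2| = |Patch 1| − |Patch 1∩Patch 2| = 21 − 17 = 4.00.

4.00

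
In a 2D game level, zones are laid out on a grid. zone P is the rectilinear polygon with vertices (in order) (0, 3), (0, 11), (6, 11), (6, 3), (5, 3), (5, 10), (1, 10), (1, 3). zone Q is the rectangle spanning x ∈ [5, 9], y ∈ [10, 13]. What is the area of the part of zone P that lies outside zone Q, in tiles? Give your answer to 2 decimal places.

19.00

|zone P| = 20, |zone P∩zone Q| = 1.
|zone P ∖ zone Q| = |zone P| − |zone P∩zone Q| = 20 − 1 = 19.00.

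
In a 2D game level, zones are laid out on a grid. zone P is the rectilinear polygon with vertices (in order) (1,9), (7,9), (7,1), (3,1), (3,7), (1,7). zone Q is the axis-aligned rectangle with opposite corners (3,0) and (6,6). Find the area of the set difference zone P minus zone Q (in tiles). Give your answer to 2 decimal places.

|zone P| = 36, |zone P∩zone Q| = 15.
|zone P ∖ zone Q| = |zone P| − |zone P∩zone Q| = 36 − 15 = 21.00.

21.00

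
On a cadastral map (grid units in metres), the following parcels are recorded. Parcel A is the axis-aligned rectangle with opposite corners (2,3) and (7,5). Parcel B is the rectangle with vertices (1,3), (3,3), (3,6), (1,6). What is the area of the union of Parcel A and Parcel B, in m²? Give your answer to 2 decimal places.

By inclusion–exclusion:
Individual areas: |Parcel A| = 10, |Parcel B| = 6.
|Parcel A∩Parcel B|: x∈[2,3], y∈[3,5] → 1·2 = 2.
|Parcel A ∪ Parcel B| = 16 − 2 = 14.00.

14.00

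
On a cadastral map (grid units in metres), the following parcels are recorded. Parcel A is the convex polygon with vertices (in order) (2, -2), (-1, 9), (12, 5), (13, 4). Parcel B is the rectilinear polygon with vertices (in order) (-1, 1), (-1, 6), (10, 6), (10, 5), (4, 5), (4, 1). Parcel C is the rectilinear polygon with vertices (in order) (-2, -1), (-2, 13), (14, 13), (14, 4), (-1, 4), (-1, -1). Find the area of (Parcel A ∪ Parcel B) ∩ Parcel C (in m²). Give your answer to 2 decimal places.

|Parcel A ∪ Parcel B| = 81.7404.
|(Parcel A ∪ Parcel B) ∩ Parcel C| = 38.51.

38.51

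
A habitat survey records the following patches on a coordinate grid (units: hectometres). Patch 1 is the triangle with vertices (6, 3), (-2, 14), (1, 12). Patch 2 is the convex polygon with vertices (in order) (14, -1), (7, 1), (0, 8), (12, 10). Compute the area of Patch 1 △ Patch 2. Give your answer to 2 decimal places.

|Patch 1| = 8.5, |Patch 2| = 85.5, |Patch 1∩Patch 2| = 2.5231.
|Patch 1 △ Patch 2| = |Patch 1| + |Patch 2| − 2·|Patch 1∩Patch 2| = 8.5 + 85.5 − 5.0463 = 88.95.

88.95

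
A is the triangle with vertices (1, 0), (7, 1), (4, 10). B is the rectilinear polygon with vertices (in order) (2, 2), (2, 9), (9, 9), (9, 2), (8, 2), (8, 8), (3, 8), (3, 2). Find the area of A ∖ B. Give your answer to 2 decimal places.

24.55

|A| = 28.5, |A∩B| = 3.95.
|A ∖ B| = |A| − |A∩B| = 28.5 − 3.95 = 24.55.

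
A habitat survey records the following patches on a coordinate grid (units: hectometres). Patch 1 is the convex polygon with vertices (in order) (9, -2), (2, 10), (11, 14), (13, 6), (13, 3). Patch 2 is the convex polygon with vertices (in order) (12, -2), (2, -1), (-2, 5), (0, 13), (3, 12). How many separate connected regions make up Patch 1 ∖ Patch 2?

2

Patch 1 ∖ Patch 2 splits into 2 disjoint pieces (area 0.0612, area 68.5015).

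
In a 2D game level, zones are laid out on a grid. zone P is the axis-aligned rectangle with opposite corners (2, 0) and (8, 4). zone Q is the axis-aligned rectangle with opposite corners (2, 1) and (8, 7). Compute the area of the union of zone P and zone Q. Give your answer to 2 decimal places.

By inclusion–exclusion:
Individual areas: |zone P| = 24, |zone Q| = 36.
|zone P∩zone Q|: x∈[2,8], y∈[1,4] → 6·3 = 18.
|zone P ∪ zone Q| = 60 − 18 = 42.00.

42.00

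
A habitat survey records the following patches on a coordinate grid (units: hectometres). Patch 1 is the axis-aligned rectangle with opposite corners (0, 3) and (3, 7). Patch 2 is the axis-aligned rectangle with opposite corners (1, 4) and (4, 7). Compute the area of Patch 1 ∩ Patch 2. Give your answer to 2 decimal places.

|Patch 1∩Patch 2|: x∈[1,3], y∈[4,7] → 2·3 = 6.

6.00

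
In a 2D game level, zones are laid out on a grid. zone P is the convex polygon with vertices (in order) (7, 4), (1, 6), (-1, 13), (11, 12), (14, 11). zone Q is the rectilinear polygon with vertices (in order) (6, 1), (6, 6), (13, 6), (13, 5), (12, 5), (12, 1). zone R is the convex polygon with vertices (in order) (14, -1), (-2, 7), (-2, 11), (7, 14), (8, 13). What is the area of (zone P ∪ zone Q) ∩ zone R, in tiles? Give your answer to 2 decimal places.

87.63

|zone P ∪ zone Q| = 110.1667.
|(zone P ∪ zone Q) ∩ zone R| = 87.63.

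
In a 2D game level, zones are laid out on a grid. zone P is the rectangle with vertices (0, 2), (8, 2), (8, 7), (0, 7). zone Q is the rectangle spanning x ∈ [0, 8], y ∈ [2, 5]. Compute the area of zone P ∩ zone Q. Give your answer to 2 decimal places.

|zone P∩zone Q|: x∈[0,8], y∈[2,5] → 8·3 = 24.

24.00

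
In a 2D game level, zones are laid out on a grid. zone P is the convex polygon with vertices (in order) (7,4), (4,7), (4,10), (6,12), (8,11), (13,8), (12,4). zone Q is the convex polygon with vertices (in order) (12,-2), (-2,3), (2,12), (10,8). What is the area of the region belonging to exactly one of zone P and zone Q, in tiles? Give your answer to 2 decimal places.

99.47

|zone P| = 50, |zone Q| = 109, |zone P∩zone Q| = 29.7667.
|zone P △ zone Q| = |zone P| + |zone Q| − 2·|zone P∩zone Q| = 50 + 109 − 59.5333 = 99.47.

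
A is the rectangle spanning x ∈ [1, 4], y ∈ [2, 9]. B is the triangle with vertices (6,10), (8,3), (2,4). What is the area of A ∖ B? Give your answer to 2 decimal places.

|A| = 21, |A∩B| = 3.3333.
|A ∖ B| = |A| − |A∩B| = 21 − 3.3333 = 17.67.

17.67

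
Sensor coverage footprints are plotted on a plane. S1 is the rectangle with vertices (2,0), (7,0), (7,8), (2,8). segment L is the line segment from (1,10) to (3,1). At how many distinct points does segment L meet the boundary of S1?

The segment meets the boundary at (2,5.5).

1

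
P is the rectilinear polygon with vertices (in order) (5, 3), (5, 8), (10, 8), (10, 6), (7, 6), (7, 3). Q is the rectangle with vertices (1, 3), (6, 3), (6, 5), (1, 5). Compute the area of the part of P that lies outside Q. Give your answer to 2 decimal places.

14.00

|P| = 16, |P∩Q| = 2.
|P ∖ Q| = |P| − |P∩Q| = 16 − 2 = 14.00.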